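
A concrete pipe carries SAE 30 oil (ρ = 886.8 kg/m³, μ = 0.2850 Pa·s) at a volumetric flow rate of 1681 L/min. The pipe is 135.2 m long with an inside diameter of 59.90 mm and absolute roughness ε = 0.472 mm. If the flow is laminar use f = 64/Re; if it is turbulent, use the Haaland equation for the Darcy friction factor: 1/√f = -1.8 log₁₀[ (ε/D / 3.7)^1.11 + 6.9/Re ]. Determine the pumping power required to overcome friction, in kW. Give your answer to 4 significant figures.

P ≈ 95.72 kW

Q = 1681 L/min = 1681/60000 = 0.02802 m³/s.
Cross-sectional area A = πD²/4 = π(0.0599)²/4 = 0.002818 m²; mean velocity V = Q/A = 0.02802/0.002818 = 9.942 m/s.
Reynolds number Re = ρVD/μ = 886.8 · 9.942 · 0.0599 / 0.285 = 1853.
Re < 2300 → laminar flow, so f = 64/Re = 64/1853 = 0.03454 (the turbulent correlation is not needed).
Darcy-Weisbach: ΔP = f(L/D)(ρV²/2) = 0.03454·(135.2/0.0599)·(886.8·9.942²/2) = 0.03454·2257·4.383e+04 = 3.417e+06 Pa.
Pumping power P = QΔP = 0.02802·3.417e+06 = 95721 W = 95.72 kW.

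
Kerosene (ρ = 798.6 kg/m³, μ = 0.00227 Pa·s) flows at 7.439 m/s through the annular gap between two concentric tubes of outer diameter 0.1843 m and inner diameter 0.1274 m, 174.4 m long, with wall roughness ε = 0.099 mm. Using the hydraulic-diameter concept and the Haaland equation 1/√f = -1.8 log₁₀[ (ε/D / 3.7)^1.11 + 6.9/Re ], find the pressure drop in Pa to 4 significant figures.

ΔP ≈ 1609000 Pa

Hydraulic diameter D_h = 4A/P = D_o - D_i = 0.1843 - 0.1274 = 0.0569 m.
Re = ρVD_h/μ = 798.6·7.439·0.0569/0.00227 = 1.489e+05.
ε/D_h = 9.9e-05/0.0569 = 0.00174; Haaland gives 1/√f = -1.8 log₁₀[0.000202+4.63e-05] = 6.488, so f = 0.02376.
ΔP = f(L/D_h)(ρV²/2) = 0.02376·174.4/0.0569·2.21e+04 = 1.609e+06 Pa.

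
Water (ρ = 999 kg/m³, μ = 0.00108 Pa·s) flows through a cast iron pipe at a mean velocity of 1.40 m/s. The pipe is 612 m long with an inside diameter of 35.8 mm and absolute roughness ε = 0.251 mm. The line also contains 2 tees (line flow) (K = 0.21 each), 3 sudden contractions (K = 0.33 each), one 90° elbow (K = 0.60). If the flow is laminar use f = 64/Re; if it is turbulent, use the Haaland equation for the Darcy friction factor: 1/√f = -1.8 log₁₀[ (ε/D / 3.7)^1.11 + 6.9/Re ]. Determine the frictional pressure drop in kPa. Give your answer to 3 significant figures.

ΔP ≈ 592 kPa

Reynolds number Re = ρVD/μ = 999 · 1.4 · 0.0358 / 0.00108 = 4.636e+04.
Re > 4000 → turbulent. Relative roughness ε/D = 0.000251/0.0358 = 0.00701. Haaland: 1/√f = -1.8 log₁₀[(0.00701/3.7)^1.11 + 6.9/4.636e+04] = -1.8 log₁₀[0.000951 + 0.000149] = 5.326, so f = 0.03526.
Total minor-loss coefficient ΣK = 2·0.21 + 3·0.33 + 1·0.6 = 2.01.
ΔP = [f·L/D + ΣK]·(ρV²/2) = [0.03526·612/0.0358 + 2.01]·(999·1.4²/2) = [602.7 + 2.01]·979 = 5.92e+05 Pa.
ΔP = 5.92e+05 Pa = 592 kPa.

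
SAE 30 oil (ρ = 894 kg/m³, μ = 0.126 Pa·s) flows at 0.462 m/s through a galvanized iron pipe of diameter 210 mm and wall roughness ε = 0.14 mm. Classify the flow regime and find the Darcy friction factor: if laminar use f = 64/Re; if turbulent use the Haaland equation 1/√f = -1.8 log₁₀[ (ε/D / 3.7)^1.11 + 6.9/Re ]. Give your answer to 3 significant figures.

f ≈ 0.0930

Re = ρVD/μ = 894·0.462·0.21/0.126 = 688.4.
Re < 2300 → laminar, so f = 64/Re = 0.09297 (roughness is irrelevant in laminar flow).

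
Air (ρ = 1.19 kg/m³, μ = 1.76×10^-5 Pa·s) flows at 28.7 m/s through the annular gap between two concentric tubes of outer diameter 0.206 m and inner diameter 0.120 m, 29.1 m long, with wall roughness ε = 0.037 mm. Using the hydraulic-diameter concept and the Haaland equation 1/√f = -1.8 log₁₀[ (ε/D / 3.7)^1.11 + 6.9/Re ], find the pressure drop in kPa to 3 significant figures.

ΔP ≈ 3.08 kPa

Hydraulic diameter D_h = 4A/P = D_o - D_i = 0.206 - 0.12 = 0.086 m.
Re = ρVD_h/μ = 1.19·28.7·0.086/1.76e-05 = 1.669e+05.
ε/D_h = 3.7e-05/0.086 = 0.00043; Haaland gives 1/√f = -1.8 log₁₀[4.29e-05+4.13e-05] = 7.334, so f = 0.01859.
ΔP = f(L/D_h)(ρV²/2) = 0.01859·29.1/0.086·490.1 = 3083 Pa.
ΔP = 3.08 kPa.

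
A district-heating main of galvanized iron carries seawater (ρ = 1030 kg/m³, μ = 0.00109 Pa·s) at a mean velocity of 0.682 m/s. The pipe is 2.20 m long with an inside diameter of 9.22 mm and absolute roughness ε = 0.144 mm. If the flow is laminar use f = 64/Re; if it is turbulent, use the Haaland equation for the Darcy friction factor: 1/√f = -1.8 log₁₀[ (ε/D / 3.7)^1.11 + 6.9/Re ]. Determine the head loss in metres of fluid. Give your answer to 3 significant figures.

h_f ≈ 0.289 m

Reynolds number Re = ρVD/μ = 1030 · 0.682 · 0.00922 / 0.00109 = 5942.
Re > 4000 → turbulent. Relative roughness ε/D = 0.000144/0.00922 = 0.0156. Haaland: 1/√f = -1.8 log₁₀[(0.0156/3.7)^1.11 + 6.9/5942] = -1.8 log₁₀[0.00231 + 0.00116] = 4.426, so f = 0.05104.
Darcy-Weisbach: ΔP = f(L/D)(ρV²/2) = 0.05104·(2.2/0.00922)·(1030·0.682²/2) = 0.05104·238.6·239.5 = 2917 Pa.
Head loss h_f = ΔP/(ρg) = 2917/(1030·9.81) = 0.289 m.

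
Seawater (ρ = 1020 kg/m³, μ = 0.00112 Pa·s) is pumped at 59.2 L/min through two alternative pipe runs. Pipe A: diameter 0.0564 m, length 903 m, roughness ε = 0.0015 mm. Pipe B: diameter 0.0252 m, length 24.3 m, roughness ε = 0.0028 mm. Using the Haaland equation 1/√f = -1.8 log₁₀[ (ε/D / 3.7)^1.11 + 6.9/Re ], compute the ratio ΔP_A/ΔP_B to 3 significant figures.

ΔP_A/ΔP_B ≈ 0.792

Pipe A: V = Q/A = 0.0009867/0.002498 = 0.3949 m/s; Re = 2.029e+04; ε/D = 2.66e-05; Haaland → f = 0.02569; ΔP_A = f(L/D)(ρV²/2) = 3.272e+04 Pa.
Pipe B: V = Q/A = 0.0009867/0.0004988 = 1.978 m/s; Re = 4.54e+04; ε/D = 0.000111; Haaland → f = 0.02147; ΔP_B = f(L/D)(ρV²/2) = 4.132e+04 Pa.
ΔP_A/ΔP_B = 3.272e+04/4.132e+04 = 0.792.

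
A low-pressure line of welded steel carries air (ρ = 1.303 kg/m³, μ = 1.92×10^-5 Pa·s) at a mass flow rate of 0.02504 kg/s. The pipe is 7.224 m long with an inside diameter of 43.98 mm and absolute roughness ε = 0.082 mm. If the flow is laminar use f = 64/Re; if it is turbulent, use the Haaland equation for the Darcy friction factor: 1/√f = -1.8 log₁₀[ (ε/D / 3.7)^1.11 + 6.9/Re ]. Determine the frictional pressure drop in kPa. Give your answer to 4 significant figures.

ΔP ≈ 0.4582 kPa

A = πD²/4 = π(0.04398)²/4 = 0.001519 m²; mean velocity V = ṁ/(ρA) = 0.02504/(1.303 · 0.001519) = 12.65 m/s.
Reynolds number Re = ρVD/μ = 1.303 · 12.65 · 0.04398 / 1.92e-05 = 3.776e+04.
Re > 4000 → turbulent. Relative roughness ε/D = 8.2e-05/0.04398 = 0.00186. Haaland: 1/√f = -1.8 log₁₀[(0.00186/3.7)^1.11 + 6.9/3.776e+04] = -1.8 log₁₀[0.000219 + 0.000183] = 6.114, so f = 0.02675.
Darcy-Weisbach: ΔP = f(L/D)(ρV²/2) = 0.02675·(7.224/0.04398)·(1.303·12.65²/2) = 0.02675·164.3·104.3 = 458.2 Pa.
ΔP = 458.2 Pa = 0.4582 kPa.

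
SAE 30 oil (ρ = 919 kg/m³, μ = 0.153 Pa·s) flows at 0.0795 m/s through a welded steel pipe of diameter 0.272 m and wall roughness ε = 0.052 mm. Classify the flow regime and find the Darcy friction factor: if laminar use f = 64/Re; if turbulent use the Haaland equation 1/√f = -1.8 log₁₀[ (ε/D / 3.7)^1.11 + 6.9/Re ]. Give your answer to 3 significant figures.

Re = ρVD/μ = 919·0.0795·0.272/0.153 = 129.9.
Re < 2300 → laminar, so f = 64/Re = 0.4927 (roughness is irrelevant in laminar flow).

f ≈ 0.493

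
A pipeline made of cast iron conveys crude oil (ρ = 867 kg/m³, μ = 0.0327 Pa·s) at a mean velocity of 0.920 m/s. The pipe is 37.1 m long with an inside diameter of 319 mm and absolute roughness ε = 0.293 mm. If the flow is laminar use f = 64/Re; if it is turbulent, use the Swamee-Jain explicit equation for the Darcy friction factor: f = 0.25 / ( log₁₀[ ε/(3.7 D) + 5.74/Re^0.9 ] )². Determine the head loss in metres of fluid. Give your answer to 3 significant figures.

h_f ≈ 0.174 m

Reynolds number Re = ρVD/μ = 867 · 0.92 · 0.319 / 0.0327 = 7781.
Re > 4000 → turbulent. Relative roughness ε/D = 0.000293/0.319 = 0.000918. Swamee-Jain: f = 0.25/(log₁₀[0.000918/3.7 + 5.74/7781^0.9])² = 0.25/(log₁₀[0.000248 + 0.00181])² = 0.25/(-2.687)² = 0.03462.
Darcy-Weisbach: ΔP = f(L/D)(ρV²/2) = 0.03462·(37.1/0.319)·(867·0.92²/2) = 0.03462·116.3·366.9 = 1477 Pa.
Head loss h_f = ΔP/(ρg) = 1477/(867·9.81) = 0.174 m.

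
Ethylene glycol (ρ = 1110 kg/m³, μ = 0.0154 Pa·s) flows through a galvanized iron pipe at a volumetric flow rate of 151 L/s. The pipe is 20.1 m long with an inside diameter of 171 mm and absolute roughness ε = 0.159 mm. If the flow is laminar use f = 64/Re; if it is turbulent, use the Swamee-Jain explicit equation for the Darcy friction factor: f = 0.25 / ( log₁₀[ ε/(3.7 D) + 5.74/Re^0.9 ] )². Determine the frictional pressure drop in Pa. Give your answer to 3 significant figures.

Q = 151 L/s = 151/1000 = 0.151 m³/s.
Cross-sectional area A = πD²/4 = π(0.171)²/4 = 0.02297 m²; mean velocity V = Q/A = 0.151/0.02297 = 6.575 m/s.
Reynolds number Re = ρVD/μ = 1110 · 6.575 · 0.171 / 0.0154 = 8.104e+04.
Re > 4000 → turbulent. Relative roughness ε/D = 0.000159/0.171 = 0.00093. Swamee-Jain: f = 0.25/(log₁₀[0.00093/3.7 + 5.74/8.104e+04^0.9])² = 0.25/(log₁₀[0.000251 + 0.000219])² = 0.25/(-3.327)² = 0.02258.
Darcy-Weisbach: ΔP = f(L/D)(ρV²/2) = 0.02258·(20.1/0.171)·(1110·6.575²/2) = 0.02258·117.5·2.399e+04 = 6.368e+04 Pa.

ΔP ≈ 63700 Pa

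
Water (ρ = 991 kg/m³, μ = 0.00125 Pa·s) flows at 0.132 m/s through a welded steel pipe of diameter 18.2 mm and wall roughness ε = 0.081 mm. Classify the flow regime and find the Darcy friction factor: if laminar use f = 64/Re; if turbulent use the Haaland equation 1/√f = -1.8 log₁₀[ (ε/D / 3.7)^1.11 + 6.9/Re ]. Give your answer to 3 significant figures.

f ≈ 0.0336

Re = ρVD/μ = 991·0.132·0.0182/0.00125 = 1905.
Re < 2300 → laminar, so f = 64/Re = 0.0336 (roughness is irrelevant in laminar flow).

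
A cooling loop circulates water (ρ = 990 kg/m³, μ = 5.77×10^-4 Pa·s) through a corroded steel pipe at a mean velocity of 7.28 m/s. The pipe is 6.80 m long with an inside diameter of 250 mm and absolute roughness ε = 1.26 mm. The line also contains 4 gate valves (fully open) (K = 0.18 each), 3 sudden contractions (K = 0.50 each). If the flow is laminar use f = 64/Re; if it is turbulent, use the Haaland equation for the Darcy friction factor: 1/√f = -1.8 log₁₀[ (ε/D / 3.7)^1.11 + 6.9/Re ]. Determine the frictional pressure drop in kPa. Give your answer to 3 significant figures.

ΔP ≈ 80.0 kPa

Reynolds number Re = ρVD/μ = 990 · 7.28 · 0.25 / 0.000577 = 3.123e+06.
Re > 4000 → turbulent. Relative roughness ε/D = 0.00126/0.25 = 0.00504. Haaland: 1/√f = -1.8 log₁₀[(0.00504/3.7)^1.11 + 6.9/3.123e+06] = -1.8 log₁₀[0.000659 + 2.21e-06] = 5.723, so f = 0.03053.
Total minor-loss coefficient ΣK = 4·0.18 + 3·0.5 = 2.22.
ΔP = [f·L/D + ΣK]·(ρV²/2) = [0.03053·6.8/0.25 + 2.22]·(990·7.28²/2) = [0.8304 + 2.22]·2.623e+04 = 8.003e+04 Pa.
ΔP = 8.003e+04 Pa = 80.0 kPa.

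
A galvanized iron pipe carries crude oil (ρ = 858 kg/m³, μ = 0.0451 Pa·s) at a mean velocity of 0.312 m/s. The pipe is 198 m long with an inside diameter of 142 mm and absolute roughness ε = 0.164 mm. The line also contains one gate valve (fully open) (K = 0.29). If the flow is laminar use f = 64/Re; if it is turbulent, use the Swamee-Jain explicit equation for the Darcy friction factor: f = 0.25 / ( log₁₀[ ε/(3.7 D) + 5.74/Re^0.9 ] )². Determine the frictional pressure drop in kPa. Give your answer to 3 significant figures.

Reynolds number Re = ρVD/μ = 858 · 0.312 · 0.142 / 0.0451 = 842.9.
Re < 2300 → laminar flow, so f = 64/Re = 64/842.9 = 0.07593 (the turbulent correlation is not needed).
Total minor-loss coefficient ΣK = 1·0.29 = 0.29.
ΔP = [f·L/D + ΣK]·(ρV²/2) = [0.07593·198/0.142 + 0.29]·(858·0.312²/2) = [105.9 + 0.29]·41.76 = 4434 Pa.
ΔP = 4434 Pa = 4.43 kPa.

ΔP ≈ 4.43 kPa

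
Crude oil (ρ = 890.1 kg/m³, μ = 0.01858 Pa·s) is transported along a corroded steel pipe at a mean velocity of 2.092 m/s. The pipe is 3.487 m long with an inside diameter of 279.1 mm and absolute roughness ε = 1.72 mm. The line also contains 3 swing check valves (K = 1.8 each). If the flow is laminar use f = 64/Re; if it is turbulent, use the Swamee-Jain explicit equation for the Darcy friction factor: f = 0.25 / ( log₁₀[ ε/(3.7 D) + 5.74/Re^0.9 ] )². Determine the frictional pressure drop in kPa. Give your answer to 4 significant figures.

Reynolds number Re = ρVD/μ = 890.1 · 2.092 · 0.2791 / 0.0186 = 2.797e+04.
Re > 4000 → turbulent. Relative roughness ε/D = 0.00172/0.2791 = 0.00616. Swamee-Jain: f = 0.25/(log₁₀[0.00616/3.7 + 5.74/2.797e+04^0.9])² = 0.25/(log₁₀[0.00167 + 0.000571])² = 0.25/(-2.65)² = 0.03559.
Total minor-loss coefficient ΣK = 3·1.8 = 5.4.
ΔP = [f·L/D + ΣK]·(ρV²/2) = [0.03559·3.487/0.2791 + 5.4]·(890.1·2.092²/2) = [0.4447 + 5.4]·1948 = 1.138e+04 Pa.
ΔP = 1.138e+04 Pa = 11.38 kPa.

ΔP ≈ 11.38 kPa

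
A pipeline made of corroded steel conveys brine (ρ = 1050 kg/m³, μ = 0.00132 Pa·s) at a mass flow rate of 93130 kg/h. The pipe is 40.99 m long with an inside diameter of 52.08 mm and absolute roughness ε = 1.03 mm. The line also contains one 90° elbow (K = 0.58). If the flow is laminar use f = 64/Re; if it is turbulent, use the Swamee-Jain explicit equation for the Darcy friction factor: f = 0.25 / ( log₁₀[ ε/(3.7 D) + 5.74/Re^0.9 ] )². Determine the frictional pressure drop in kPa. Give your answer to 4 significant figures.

ΔP ≈ 2726 kPa

ṁ = 93130 kg/h = 93130/3600 = 25.87 kg/s.
A = πD²/4 = π(0.05208)²/4 = 0.00213 m²; mean velocity V = ṁ/(ρA) = 25.87/(1050 · 0.00213) = 11.57 m/s.
Reynolds number Re = ρVD/μ = 1050 · 11.57 · 0.05208 / 0.00132 = 4.791e+05.
Re > 4000 → turbulent. Relative roughness ε/D = 0.00103/0.05208 = 0.0198. Swamee-Jain: f = 0.25/(log₁₀[0.0198/3.7 + 5.74/4.791e+05^0.9])² = 0.25/(log₁₀[0.00535 + 4.43e-05])² = 0.25/(-2.268)² = 0.04858.
Total minor-loss coefficient ΣK = 1·0.58 = 0.58.
ΔP = [f·L/D + ΣK]·(ρV²/2) = [0.04858·40.99/0.05208 + 0.58]·(1050·11.57²/2) = [38.24 + 0.58]·7.022e+04 = 2.726e+06 Pa.
ΔP = 2.726e+06 Pa = 2726 kPa.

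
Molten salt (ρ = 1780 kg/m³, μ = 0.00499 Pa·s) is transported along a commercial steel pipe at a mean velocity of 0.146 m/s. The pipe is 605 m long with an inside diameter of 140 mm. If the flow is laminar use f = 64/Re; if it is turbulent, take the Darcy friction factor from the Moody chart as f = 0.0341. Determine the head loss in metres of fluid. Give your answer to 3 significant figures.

Reynolds number Re = ρVD/μ = 1780 · 0.146 · 0.14 / 0.00499 = 7291.
Re > 4000 → turbulent; use the Moody-chart value f = 0.0341.
Darcy-Weisbach: ΔP = f(L/D)(ρV²/2) = 0.0341·(605/0.14)·(1780·0.146²/2) = 0.0341·4321·18.97 = 2796 Pa.
Head loss h_f = ΔP/(ρg) = 2796/(1780·9.81) = 0.160 m.

h_f ≈ 0.160 m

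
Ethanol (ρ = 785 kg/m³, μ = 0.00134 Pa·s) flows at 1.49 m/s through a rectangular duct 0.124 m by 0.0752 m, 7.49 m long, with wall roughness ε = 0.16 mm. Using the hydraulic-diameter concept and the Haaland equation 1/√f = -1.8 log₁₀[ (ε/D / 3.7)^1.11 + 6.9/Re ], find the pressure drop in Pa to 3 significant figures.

ΔP ≈ 1710 Pa

Hydraulic diameter D_h = 4A/P = 4·(0.124·0.0752)/(2·(0.124+0.0752)) = 0.0373/0.3984 = 0.09362 m.
Re = ρVD_h/μ = 785·1.49·0.09362/0.00134 = 8.172e+04.
ε/D_h = 0.00016/0.09362 = 0.00171; Haaland gives 1/√f = -1.8 log₁₀[0.000198+8.44e-05] = 6.387, so f = 0.02451.
ΔP = f(L/D_h)(ρV²/2) = 0.02451·7.49/0.09362·871.4 = 1709 Pa.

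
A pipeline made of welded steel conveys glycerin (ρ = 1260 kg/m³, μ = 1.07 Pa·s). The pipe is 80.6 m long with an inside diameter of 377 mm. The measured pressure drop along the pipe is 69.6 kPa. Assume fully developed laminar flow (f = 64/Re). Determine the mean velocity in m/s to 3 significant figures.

For laminar flow, f = 64/Re with Re = ρVD/μ, so Darcy-Weisbach reduces to ΔP = 32μLV/D². Solving for V: V = ΔP·D²/(32μL) = 6.96e+04·(0.377)²/(32·1.07·80.6) = 3.584 m/s.
Check: Re = ρVD/μ = 1260·3.584·0.377/1.07 = 1591 < 2300, so the laminar assumption holds.

V ≈ 3.58 m/s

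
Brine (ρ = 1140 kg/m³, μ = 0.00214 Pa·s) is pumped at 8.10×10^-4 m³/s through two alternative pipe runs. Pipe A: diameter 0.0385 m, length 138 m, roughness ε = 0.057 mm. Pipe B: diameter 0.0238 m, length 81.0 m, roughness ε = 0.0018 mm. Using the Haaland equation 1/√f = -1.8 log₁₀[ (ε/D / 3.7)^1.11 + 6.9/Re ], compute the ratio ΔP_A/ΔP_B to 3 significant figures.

Pipe A: V = Q/A = 0.00081/0.001164 = 0.6958 m/s; Re = 1.427e+04; ε/D = 0.00148; Haaland → f = 0.03042; ΔP_A = f(L/D)(ρV²/2) = 3.009e+04 Pa.
Pipe B: V = Q/A = 0.00081/0.0004449 = 1.821 m/s; Re = 2.308e+04; ε/D = 7.56e-05; Haaland → f = 0.02497; ΔP_B = f(L/D)(ρV²/2) = 1.606e+05 Pa.
ΔP_A/ΔP_B = 3.009e+04/1.606e+05 = 0.187.

ΔP_A/ΔP_B ≈ 0.187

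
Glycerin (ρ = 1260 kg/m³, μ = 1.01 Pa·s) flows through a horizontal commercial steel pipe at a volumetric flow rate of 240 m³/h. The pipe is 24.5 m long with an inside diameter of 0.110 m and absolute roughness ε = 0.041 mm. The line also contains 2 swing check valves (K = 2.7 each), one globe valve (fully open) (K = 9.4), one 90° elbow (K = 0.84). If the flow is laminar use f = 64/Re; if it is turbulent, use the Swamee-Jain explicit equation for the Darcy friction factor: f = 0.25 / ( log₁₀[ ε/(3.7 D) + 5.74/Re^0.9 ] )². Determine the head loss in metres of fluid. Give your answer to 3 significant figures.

h_f ≈ 76.4 m

Q = 240 m³/h = 240/3600 = 0.06667 m³/s.
Cross-sectional area A = πD²/4 = π(0.11)²/4 = 0.009503 m²; mean velocity V = Q/A = 0.06667/0.009503 = 7.015 m/s.
Reynolds number Re = ρVD/μ = 1260 · 7.015 · 0.11 / 1.01 = 962.7.
Re < 2300 → laminar flow, so f = 64/Re = 64/962.7 = 0.06648 (the turbulent correlation is not needed).
Total minor-loss coefficient ΣK = 2·2.7 + 1·9.4 + 1·0.84 = 15.6.
ΔP = [f·L/D + ΣK]·(ρV²/2) = [0.06648·24.5/0.11 + 15.6]·(1260·7.015²/2) = [14.81 + 15.6]·3.1e+04 = 9.44e+05 Pa.
Head loss h_f = ΔP/(ρg) = 9.44e+05/(1260·9.81) = 76.4 m.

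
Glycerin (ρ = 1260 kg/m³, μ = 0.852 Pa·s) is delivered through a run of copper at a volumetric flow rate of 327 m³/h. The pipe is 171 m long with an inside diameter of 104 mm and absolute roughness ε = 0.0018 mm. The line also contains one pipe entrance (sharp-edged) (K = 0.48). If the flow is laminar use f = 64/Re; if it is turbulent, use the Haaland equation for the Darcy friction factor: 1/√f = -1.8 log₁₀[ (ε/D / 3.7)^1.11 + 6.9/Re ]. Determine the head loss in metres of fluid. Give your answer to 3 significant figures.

h_f ≈ 376 m

Q = 327 m³/h = 327/3600 = 0.09083 m³/s.
Cross-sectional area A = πD²/4 = π(0.104)²/4 = 0.008495 m²; mean velocity V = Q/A = 0.09083/0.008495 = 10.69 m/s.
Reynolds number Re = ρVD/μ = 1260 · 10.69 · 0.104 / 0.852 = 1645.
Re < 2300 → laminar flow, so f = 64/Re = 64/1645 = 0.03892 (the turbulent correlation is not needed).
Total minor-loss coefficient ΣK = 1·0.48 = 0.48.
ΔP = [f·L/D + ΣK]·(ρV²/2) = [0.03892·171/0.104 + 0.48]·(1260·10.69²/2) = [63.99 + 0.48]·7.203e+04 = 4.644e+06 Pa.
Head loss h_f = ΔP/(ρg) = 4.644e+06/(1260·9.81) = 376 m.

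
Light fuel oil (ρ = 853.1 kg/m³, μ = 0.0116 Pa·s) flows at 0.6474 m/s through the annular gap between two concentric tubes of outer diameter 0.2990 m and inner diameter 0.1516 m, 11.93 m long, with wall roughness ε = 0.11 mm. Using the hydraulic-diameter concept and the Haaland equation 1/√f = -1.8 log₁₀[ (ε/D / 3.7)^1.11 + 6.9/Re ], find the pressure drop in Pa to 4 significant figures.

ΔP ≈ 505.0 Pa

Hydraulic diameter D_h = 4A/P = D_o - D_i = 0.299 - 0.1516 = 0.1474 m.
Re = ρVD_h/μ = 853.1·0.6474·0.1474/0.0116 = 7018.
ε/D_h = 0.00011/0.1474 = 0.000746; Haaland gives 1/√f = -1.8 log₁₀[7.91e-05+0.000983] = 5.353, so f = 0.0349.
ΔP = f(L/D_h)(ρV²/2) = 0.0349·11.93/0.1474·178.8 = 505 Pa.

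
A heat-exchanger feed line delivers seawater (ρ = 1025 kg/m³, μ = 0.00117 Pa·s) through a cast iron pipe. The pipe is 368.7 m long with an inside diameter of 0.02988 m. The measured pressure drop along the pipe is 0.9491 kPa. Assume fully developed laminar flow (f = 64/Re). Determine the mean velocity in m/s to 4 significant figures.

V ≈ 0.06139 m/s

For laminar flow, f = 64/Re with Re = ρVD/μ, so Darcy-Weisbach reduces to ΔP = 32μLV/D². Solving for V: V = ΔP·D²/(32μL) = 949.1·(0.02988)²/(32·0.00117·368.7) = 0.06139 m/s.
Check: Re = ρVD/μ = 1025·0.06139·0.02988/0.00117 = 1607 < 2300, so the laminar assumption holds.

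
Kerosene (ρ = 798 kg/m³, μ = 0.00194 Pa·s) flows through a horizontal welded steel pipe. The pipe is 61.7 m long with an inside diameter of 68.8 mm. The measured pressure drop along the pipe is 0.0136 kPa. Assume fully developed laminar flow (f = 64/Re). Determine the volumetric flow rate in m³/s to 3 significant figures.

For laminar flow, f = 64/Re with Re = ρVD/μ, so Darcy-Weisbach reduces to ΔP = 32μLV/D². Solving for V: V = ΔP·D²/(32μL) = 13.6·(0.0688)²/(32·0.00194·61.7) = 0.01681 m/s.
Check: Re = ρVD/μ = 798·0.01681·0.0688/0.00194 = 475.6 < 2300, so the laminar assumption holds.
Q = V·A = 0.01681·(π/4·0.0688²) = 6.248e-05 m³/s = 6.25×10^-5 m³/s.

Q ≈ 6.25×10^-5 m³/s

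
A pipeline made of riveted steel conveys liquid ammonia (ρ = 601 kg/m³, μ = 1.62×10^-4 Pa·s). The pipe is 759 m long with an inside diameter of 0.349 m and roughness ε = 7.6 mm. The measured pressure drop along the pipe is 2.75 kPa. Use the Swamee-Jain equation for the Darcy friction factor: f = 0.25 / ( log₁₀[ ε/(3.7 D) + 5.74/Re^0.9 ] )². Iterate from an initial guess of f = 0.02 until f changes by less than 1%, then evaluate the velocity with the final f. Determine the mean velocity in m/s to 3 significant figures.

V ≈ 0.289 m/s

Rearranging Darcy-Weisbach: V = √(2·ΔP·D/(f·L·ρ)). With ε/D = 0.0076/0.349 = 0.0218, iterate starting from f = 0.02:
  f = 0.02 → V = √(2·2750·0.349/(0.02·759·601)) = 0.4587 m/s; Re = ρVD/μ = 5.939e+05; f → 0.05038
  f = 0.05038 → V = 0.289 m/s; Re = 3.742e+05; f → 0.05045
Converged (Δf/f < 1%). With the final f = 0.05045: V = √(2·2750·0.349/(0.05045·759·601)) = 0.2888 m/s.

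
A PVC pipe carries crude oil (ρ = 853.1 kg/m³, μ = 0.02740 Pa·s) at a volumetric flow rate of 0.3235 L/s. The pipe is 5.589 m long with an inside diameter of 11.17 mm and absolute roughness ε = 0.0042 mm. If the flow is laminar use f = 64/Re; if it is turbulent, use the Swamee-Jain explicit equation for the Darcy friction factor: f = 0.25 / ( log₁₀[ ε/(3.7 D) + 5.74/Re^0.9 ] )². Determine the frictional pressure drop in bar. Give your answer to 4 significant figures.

Q = 0.3235 L/s = 0.3235/1000 = 0.0003235 m³/s.
Cross-sectional area A = πD²/4 = π(0.01117)²/4 = 9.799e-05 m²; mean velocity V = Q/A = 0.0003235/9.799e-05 = 3.301 m/s.
Reynolds number Re = ρVD/μ = 853.1 · 3.301 · 0.01117 / 0.0274 = 1148.
Re < 2300 → laminar flow, so f = 64/Re = 64/1148 = 0.05574 (the turbulent correlation is not needed).
Darcy-Weisbach: ΔP = f(L/D)(ρV²/2) = 0.05574·(5.589/0.01117)·(853.1·3.301²/2) = 0.05574·500.4·4649 = 1.297e+05 Pa.
ΔP = 1.297e+05 Pa = 1.297 bar.

ΔP ≈ 1.297 bar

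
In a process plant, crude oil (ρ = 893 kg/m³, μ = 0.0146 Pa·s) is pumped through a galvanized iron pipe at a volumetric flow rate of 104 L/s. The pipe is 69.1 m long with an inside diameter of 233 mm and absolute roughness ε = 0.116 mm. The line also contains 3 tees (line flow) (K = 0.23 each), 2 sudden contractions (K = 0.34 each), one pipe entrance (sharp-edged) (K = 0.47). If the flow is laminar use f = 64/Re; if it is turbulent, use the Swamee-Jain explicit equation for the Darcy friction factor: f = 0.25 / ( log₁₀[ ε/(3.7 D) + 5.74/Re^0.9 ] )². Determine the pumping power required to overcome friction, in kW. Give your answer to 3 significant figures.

P ≈ 2.49 kW

Q = 104 L/s = 104/1000 = 0.104 m³/s.
Cross-sectional area A = πD²/4 = π(0.233)²/4 = 0.04264 m²; mean velocity V = Q/A = 0.104/0.04264 = 2.439 m/s.
Reynolds number Re = ρVD/μ = 893 · 2.439 · 0.233 / 0.0146 = 3.476e+04.
Re > 4000 → turbulent. Relative roughness ε/D = 0.000116/0.233 = 0.000498. Swamee-Jain: f = 0.25/(log₁₀[0.000498/3.7 + 5.74/3.476e+04^0.9])² = 0.25/(log₁₀[0.000135 + 0.00047])² = 0.25/(-3.219)² = 0.02413.
Total minor-loss coefficient ΣK = 3·0.23 + 2·0.34 + 1·0.47 = 1.84.
ΔP = [f·L/D + ΣK]·(ρV²/2) = [0.02413·69.1/0.233 + 1.84]·(893·2.439²/2) = [7.157 + 1.84]·2656 = 2.39e+04 Pa.
Pumping power P = QΔP = 0.104·2.39e+04 = 2485 W = 2.49 kW.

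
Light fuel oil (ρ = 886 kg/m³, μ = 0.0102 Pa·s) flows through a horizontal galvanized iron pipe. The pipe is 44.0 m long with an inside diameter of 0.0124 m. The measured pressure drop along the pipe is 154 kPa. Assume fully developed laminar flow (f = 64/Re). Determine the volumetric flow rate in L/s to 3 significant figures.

Q ≈ 0.199 L/s

For laminar flow, f = 64/Re with Re = ρVD/μ, so Darcy-Weisbach reduces to ΔP = 32μLV/D². Solving for V: V = ΔP·D²/(32μL) = 1.54e+05·(0.0124)²/(32·0.0102·44) = 1.649 m/s.
Check: Re = ρVD/μ = 886·1.649·0.0124/0.0102 = 1776 < 2300, so the laminar assumption holds.
Q = V·A = 1.649·(π/4·0.0124²) = 0.0001991 m³/s = 0.199 L/s.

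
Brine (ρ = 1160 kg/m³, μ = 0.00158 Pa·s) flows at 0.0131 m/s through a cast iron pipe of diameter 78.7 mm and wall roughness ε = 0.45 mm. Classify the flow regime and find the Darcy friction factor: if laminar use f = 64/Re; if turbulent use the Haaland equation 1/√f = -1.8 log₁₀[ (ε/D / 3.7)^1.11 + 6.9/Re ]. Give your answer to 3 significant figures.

Re = ρVD/μ = 1160·0.0131·0.0787/0.00158 = 756.9.
Re < 2300 → laminar, so f = 64/Re = 0.08455 (roughness is irrelevant in laminar flow).

f ≈ 0.0846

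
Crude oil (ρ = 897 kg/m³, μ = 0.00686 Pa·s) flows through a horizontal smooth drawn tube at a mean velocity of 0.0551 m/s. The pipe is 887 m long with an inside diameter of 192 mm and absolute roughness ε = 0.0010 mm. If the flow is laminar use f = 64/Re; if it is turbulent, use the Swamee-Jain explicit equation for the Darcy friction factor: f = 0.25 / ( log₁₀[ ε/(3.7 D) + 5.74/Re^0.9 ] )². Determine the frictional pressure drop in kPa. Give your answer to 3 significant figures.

ΔP ≈ 0.291 kPa

Reynolds number Re = ρVD/μ = 897 · 0.0551 · 0.192 / 0.00686 = 1383.
Re < 2300 → laminar flow, so f = 64/Re = 64/1383 = 0.04627 (the turbulent correlation is not needed).
Darcy-Weisbach: ΔP = f(L/D)(ρV²/2) = 0.04627·(887/0.192)·(897·0.0551²/2) = 0.04627·4620·1.362 = 291 Pa.
ΔP = 291 Pa = 0.291 kPa.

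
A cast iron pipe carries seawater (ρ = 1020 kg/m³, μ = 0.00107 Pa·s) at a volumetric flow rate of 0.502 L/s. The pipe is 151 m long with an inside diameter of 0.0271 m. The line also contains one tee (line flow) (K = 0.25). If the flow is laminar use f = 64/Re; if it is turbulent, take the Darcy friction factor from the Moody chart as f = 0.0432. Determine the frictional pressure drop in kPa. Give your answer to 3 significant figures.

ΔP ≈ 93.1 kPa

Q = 0.502 L/s = 0.502/1000 = 0.000502 m³/s.
Cross-sectional area A = πD²/4 = π(0.0271)²/4 = 0.0005768 m²; mean velocity V = Q/A = 0.000502/0.0005768 = 0.8703 m/s.
Reynolds number Re = ρVD/μ = 1020 · 0.8703 · 0.0271 / 0.00107 = 2.248e+04.
Re > 4000 → turbulent; use the Moody-chart value f = 0.0432.
Total minor-loss coefficient ΣK = 1·0.25 = 0.25.
ΔP = [f·L/D + ΣK]·(ρV²/2) = [0.0432·151/0.0271 + 0.25]·(1020·0.8703²/2) = [240.7 + 0.25]·386.3 = 9.308e+04 Pa.
ΔP = 9.308e+04 Pa = 93.1 kPa.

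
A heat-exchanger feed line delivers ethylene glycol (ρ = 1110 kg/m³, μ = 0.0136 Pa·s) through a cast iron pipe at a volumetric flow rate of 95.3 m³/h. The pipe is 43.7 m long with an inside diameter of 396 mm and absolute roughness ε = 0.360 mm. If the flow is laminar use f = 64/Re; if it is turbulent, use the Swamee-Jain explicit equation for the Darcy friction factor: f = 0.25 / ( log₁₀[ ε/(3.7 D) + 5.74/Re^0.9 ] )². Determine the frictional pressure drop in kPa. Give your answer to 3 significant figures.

ΔP ≈ 0.101 kPa

Q = 95.3 m³/h = 95.3/3600 = 0.02647 m³/s.
Cross-sectional area A = πD²/4 = π(0.396)²/4 = 0.1232 m²; mean velocity V = Q/A = 0.02647/0.1232 = 0.2149 m/s.
Reynolds number Re = ρVD/μ = 1110 · 0.2149 · 0.396 / 0.0136 = 6947.
Re > 4000 → turbulent. Relative roughness ε/D = 0.00036/0.396 = 0.000909. Swamee-Jain: f = 0.25/(log₁₀[0.000909/3.7 + 5.74/6947^0.9])² = 0.25/(log₁₀[0.000246 + 0.002])² = 0.25/(-2.648)² = 0.03564.
Darcy-Weisbach: ΔP = f(L/D)(ρV²/2) = 0.03564·(43.7/0.396)·(1110·0.2149²/2) = 0.03564·110.4·25.64 = 100.8 Pa.
ΔP = 100.8 Pa = 0.101 kPa.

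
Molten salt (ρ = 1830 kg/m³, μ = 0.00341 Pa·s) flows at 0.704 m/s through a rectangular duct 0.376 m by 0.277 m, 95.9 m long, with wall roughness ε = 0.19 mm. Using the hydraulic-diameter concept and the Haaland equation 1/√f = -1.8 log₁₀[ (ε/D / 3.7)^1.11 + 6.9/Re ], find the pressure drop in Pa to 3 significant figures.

Hydraulic diameter D_h = 4A/P = 4·(0.376·0.277)/(2·(0.376+0.277)) = 0.4166/1.306 = 0.319 m.
Re = ρVD_h/μ = 1830·0.704·0.319/0.00341 = 1.205e+05.
ε/D_h = 0.00019/0.319 = 0.000596; Haaland gives 1/√f = -1.8 log₁₀[6.16e-05+5.73e-05] = 7.065, so f = 0.02003.
ΔP = f(L/D_h)(ρV²/2) = 0.02003·95.9/0.319·453.5 = 2731 Pa.

ΔP ≈ 2730 Pa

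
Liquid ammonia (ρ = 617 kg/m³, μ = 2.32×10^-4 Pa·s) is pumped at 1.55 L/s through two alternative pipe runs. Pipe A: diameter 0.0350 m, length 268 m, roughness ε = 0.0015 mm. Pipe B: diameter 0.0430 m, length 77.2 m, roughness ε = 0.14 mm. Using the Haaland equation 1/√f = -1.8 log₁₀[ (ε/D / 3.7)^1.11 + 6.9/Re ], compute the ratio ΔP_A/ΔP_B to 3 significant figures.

Pipe A: V = Q/A = 0.00155/0.0009621 = 1.611 m/s; Re = 1.5e+05; ε/D = 4.29e-05; Haaland → f = 0.01664; ΔP_A = f(L/D)(ρV²/2) = 1.02e+05 Pa.
Pipe B: V = Q/A = 0.00155/0.001452 = 1.067 m/s; Re = 1.221e+05; ε/D = 0.00326; Haaland → f = 0.02775; ΔP_B = f(L/D)(ρV²/2) = 1.751e+04 Pa.
ΔP_A/ΔP_B = 1.02e+05/1.751e+04 = 5.83.

ΔP_A/ΔP_B ≈ 5.83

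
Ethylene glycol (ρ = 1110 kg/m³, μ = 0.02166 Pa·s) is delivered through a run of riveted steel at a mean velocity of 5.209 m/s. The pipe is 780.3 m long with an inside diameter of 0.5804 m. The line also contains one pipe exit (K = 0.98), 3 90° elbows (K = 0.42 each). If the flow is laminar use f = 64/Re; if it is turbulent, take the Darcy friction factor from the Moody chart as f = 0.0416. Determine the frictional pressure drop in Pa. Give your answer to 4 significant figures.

Reynolds number Re = ρVD/μ = 1110 · 5.209 · 0.5804 / 0.0217 = 1.549e+05.
Re > 4000 → turbulent; use the Moody-chart value f = 0.0416.
Total minor-loss coefficient ΣK = 1·0.98 + 3·0.42 = 2.24.
ΔP = [f·L/D + ΣK]·(ρV²/2) = [0.0416·780.3/0.5804 + 2.24]·(1110·5.209²/2) = [55.93 + 2.24]·1.506e+04 = 8.76e+05 Pa.

ΔP ≈ 876000 Pa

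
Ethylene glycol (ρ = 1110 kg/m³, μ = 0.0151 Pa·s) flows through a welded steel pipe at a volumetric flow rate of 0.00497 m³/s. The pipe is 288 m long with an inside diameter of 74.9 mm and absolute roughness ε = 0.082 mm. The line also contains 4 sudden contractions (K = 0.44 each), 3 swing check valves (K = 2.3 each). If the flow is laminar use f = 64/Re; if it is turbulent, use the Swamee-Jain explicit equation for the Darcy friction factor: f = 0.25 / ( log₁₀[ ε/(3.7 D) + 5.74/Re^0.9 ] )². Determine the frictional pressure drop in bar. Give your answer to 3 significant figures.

Cross-sectional area A = πD²/4 = π(0.0749)²/4 = 0.004406 m²; mean velocity V = Q/A = 0.00497/0.004406 = 1.128 m/s.
Reynolds number Re = ρVD/μ = 1110 · 1.128 · 0.0749 / 0.0151 = 6211.
Re > 4000 → turbulent. Relative roughness ε/D = 8.2e-05/0.0749 = 0.00109. Swamee-Jain: f = 0.25/(log₁₀[0.00109/3.7 + 5.74/6211^0.9])² = 0.25/(log₁₀[0.000296 + 0.00221])² = 0.25/(-2.6)² = 0.03697.
Total minor-loss coefficient ΣK = 4·0.44 + 3·2.3 = 8.66.
ΔP = [f·L/D + ΣK]·(ρV²/2) = [0.03697·288/0.0749 + 8.66]·(1110·1.128²/2) = [142.2 + 8.66]·706.2 = 1.065e+05 Pa.
ΔP = 1.065e+05 Pa = 1.06 bar.

ΔP ≈ 1.06 bar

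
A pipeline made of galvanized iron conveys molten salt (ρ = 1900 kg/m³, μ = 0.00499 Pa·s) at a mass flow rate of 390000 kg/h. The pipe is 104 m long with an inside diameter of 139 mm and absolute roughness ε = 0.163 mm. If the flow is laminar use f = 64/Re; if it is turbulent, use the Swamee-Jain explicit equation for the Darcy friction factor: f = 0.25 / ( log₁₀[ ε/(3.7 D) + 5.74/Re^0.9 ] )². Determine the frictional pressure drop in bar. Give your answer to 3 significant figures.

ΔP ≈ 2.19 bar

ṁ = 390000 kg/h = 390000/3600 = 108.3 kg/s.
A = πD²/4 = π(0.139)²/4 = 0.01517 m²; mean velocity V = ṁ/(ρA) = 108.3/(1900 · 0.01517) = 3.757 m/s.
Reynolds number Re = ρVD/μ = 1900 · 3.757 · 0.139 / 0.00499 = 1.989e+05.
Re > 4000 → turbulent. Relative roughness ε/D = 0.000163/0.139 = 0.00117. Swamee-Jain: f = 0.25/(log₁₀[0.00117/3.7 + 5.74/1.989e+05^0.9])² = 0.25/(log₁₀[0.000317 + 9.78e-05])² = 0.25/(-3.382)² = 0.02185.
Darcy-Weisbach: ΔP = f(L/D)(ρV²/2) = 0.02185·(104/0.139)·(1900·3.757²/2) = 0.02185·748.2·1.341e+04 = 2.193e+05 Pa.
ΔP = 2.193e+05 Pa = 2.19 bar.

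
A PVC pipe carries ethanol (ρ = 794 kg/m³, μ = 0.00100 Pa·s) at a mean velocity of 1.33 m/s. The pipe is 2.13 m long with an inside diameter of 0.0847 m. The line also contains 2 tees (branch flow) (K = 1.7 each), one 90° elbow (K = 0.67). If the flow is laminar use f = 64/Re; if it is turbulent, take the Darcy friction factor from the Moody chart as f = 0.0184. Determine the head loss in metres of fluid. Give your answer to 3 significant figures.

Reynolds number Re = ρVD/μ = 794 · 1.33 · 0.0847 / 0.001 = 8.944e+04.
Re > 4000 → turbulent; use the Moody-chart value f = 0.0184.
Total minor-loss coefficient ΣK = 2·1.7 + 1·0.67 = 4.07.
ΔP = [f·L/D + ΣK]·(ρV²/2) = [0.0184·2.13/0.0847 + 4.07]·(794·1.33²/2) = [0.4627 + 4.07]·702.3 = 3183 Pa.
Head loss h_f = ΔP/(ρg) = 3183/(794·9.81) = 0.409 m.

h_f ≈ 0.409 m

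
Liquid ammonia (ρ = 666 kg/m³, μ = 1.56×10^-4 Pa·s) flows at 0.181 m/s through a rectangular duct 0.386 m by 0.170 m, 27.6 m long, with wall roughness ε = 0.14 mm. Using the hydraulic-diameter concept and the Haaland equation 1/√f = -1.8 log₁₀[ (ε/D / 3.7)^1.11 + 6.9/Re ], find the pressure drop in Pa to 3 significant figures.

Hydraulic diameter D_h = 4A/P = 4·(0.386·0.17)/(2·(0.386+0.17)) = 0.2625/1.112 = 0.236 m.
Re = ρVD_h/μ = 666·0.181·0.236/0.000156 = 1.824e+05.
ε/D_h = 0.00014/0.236 = 0.000593; Haaland gives 1/√f = -1.8 log₁₀[6.13e-05+3.78e-05] = 7.207, so f = 0.01925.
ΔP = f(L/D_h)(ρV²/2) = 0.01925·27.6/0.236·10.91 = 24.56 Pa.

ΔP ≈ 24.6 Pa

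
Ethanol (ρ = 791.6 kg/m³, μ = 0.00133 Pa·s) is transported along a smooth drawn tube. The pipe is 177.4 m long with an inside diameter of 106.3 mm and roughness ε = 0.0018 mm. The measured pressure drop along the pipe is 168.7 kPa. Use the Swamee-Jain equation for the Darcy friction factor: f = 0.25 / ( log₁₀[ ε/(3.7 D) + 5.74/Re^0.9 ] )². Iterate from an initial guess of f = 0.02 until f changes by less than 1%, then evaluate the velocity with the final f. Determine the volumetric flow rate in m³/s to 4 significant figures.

Rearranging Darcy-Weisbach: V = √(2·ΔP·D/(f·L·ρ)). With ε/D = 1.8e-06/0.1063 = 1.69e-05, iterate starting from f = 0.02:
  f = 0.02 → V = √(2·1.687e+05·0.1063/(0.02·177.4·791.6)) = 3.574 m/s; Re = ρVD/μ = 2.261e+05; f → 0.01533
  f = 0.01533 → V = 4.081 m/s; Re = 2.582e+05; f → 0.01497
  f = 0.01497 → V = 4.131 m/s; Re = 2.613e+05; f → 0.01494
Converged (Δf/f < 1%). With the final f = 0.01494: V = √(2·1.687e+05·0.1063/(0.01494·177.4·791.6)) = 4.135 m/s.
Q = V·A = 4.135·(π/4·0.1063²) = 0.0367 m³/s = 0.03670 m³/s.

Q ≈ 0.03670 m³/s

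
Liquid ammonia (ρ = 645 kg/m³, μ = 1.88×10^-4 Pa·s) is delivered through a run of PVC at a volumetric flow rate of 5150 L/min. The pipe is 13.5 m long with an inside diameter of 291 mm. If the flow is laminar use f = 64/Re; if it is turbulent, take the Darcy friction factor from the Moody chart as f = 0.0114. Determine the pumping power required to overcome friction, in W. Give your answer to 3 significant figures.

P ≈ 24.4 W

Q = 5150 L/min = 5150/60000 = 0.08583 m³/s.
Cross-sectional area A = πD²/4 = π(0.291)²/4 = 0.06651 m²; mean velocity V = Q/A = 0.08583/0.06651 = 1.291 m/s.
Reynolds number Re = ρVD/μ = 645 · 1.291 · 0.291 / 0.000188 = 1.288e+06.
Re > 4000 → turbulent; use the Moody-chart value f = 0.0114.
Darcy-Weisbach: ΔP = f(L/D)(ρV²/2) = 0.0114·(13.5/0.291)·(645·1.291²/2) = 0.0114·46.39·537.1 = 284.1 Pa.
Pumping power P = QΔP = 0.08583·284.1 = 24.38 W = 24.4 W.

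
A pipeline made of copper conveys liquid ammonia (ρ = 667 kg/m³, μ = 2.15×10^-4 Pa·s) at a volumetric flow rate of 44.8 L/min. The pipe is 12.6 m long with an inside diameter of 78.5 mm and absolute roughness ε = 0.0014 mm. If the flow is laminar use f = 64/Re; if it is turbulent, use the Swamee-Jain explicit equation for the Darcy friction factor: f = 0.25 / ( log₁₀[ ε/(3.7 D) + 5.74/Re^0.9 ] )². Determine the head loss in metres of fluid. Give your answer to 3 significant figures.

Q = 44.8 L/min = 44.8/60000 = 0.0007467 m³/s.
Cross-sectional area A = πD²/4 = π(0.0785)²/4 = 0.00484 m²; mean velocity V = Q/A = 0.0007467/0.00484 = 0.1543 m/s.
Reynolds number Re = ρVD/μ = 667 · 0.1543 · 0.0785 / 0.000215 = 3.757e+04.
Re > 4000 → turbulent. Relative roughness ε/D = 1.4e-06/0.0785 = 1.78e-05. Swamee-Jain: f = 0.25/(log₁₀[1.78e-05/3.7 + 5.74/3.757e+04^0.9])² = 0.25/(log₁₀[4.82e-06 + 0.000438])² = 0.25/(-3.354)² = 0.02223.
Darcy-Weisbach: ΔP = f(L/D)(ρV²/2) = 0.02223·(12.6/0.0785)·(667·0.1543²/2) = 0.02223·160.5·7.938 = 28.32 Pa.
Head loss h_f = ΔP/(ρg) = 28.32/(667·9.81) = 0.00433 m.

h_f ≈ 0.00433 m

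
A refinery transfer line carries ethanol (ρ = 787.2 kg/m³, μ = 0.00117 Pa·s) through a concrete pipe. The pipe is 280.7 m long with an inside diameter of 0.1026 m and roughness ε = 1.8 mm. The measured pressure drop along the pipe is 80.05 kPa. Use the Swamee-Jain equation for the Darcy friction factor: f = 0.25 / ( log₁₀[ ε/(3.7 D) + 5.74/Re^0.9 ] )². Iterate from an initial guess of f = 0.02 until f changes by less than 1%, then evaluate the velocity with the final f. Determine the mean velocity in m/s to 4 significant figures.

Rearranging Darcy-Weisbach: V = √(2·ΔP·D/(f·L·ρ)). With ε/D = 0.0018/0.1026 = 0.0175, iterate starting from f = 0.02:
  f = 0.02 → V = √(2·8.005e+04·0.1026/(0.02·280.7·787.2)) = 1.928 m/s; Re = ρVD/μ = 1.331e+05; f → 0.04679
  f = 0.04679 → V = 1.26 m/s; Re = 8.701e+04; f → 0.04703
Converged (Δf/f < 1%). With the final f = 0.04703: V = √(2·8.005e+04·0.1026/(0.04703·280.7·787.2)) = 1.257 m/s.

V ≈ 1.257 m/s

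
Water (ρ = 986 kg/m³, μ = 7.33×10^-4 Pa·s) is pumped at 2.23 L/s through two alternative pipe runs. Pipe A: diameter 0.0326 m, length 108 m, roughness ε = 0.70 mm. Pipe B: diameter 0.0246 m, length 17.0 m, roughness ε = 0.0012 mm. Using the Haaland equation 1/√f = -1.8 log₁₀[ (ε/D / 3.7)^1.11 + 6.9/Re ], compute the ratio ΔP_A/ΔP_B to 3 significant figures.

Pipe A: V = Q/A = 0.00223/0.0008347 = 2.672 m/s; Re = 1.172e+05; ε/D = 0.0215; Haaland → f = 0.0504; ΔP_A = f(L/D)(ρV²/2) = 5.876e+05 Pa.
Pipe B: V = Q/A = 0.00223/0.0004753 = 4.692 m/s; Re = 1.553e+05; ε/D = 4.88e-05; Haaland → f = 0.01657; ΔP_B = f(L/D)(ρV²/2) = 1.242e+05 Pa.
ΔP_A/ΔP_B = 5.876e+05/1.242e+05 = 4.73.

ΔP_A/ΔP_B ≈ 4.73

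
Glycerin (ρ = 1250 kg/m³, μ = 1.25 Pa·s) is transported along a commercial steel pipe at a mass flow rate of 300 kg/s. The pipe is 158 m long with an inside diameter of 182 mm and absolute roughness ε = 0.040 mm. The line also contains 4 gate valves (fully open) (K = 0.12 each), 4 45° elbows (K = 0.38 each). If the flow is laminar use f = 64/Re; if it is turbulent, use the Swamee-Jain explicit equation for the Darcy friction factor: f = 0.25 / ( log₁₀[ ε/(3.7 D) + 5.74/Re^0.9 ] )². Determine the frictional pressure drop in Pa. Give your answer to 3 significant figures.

ΔP ≈ 1.87×10^6 Pa

A = πD²/4 = π(0.182)²/4 = 0.02602 m²; mean velocity V = ṁ/(ρA) = 300/(1250 · 0.02602) = 9.225 m/s.
Reynolds number Re = ρVD/μ = 1250 · 9.225 · 0.182 / 1.25 = 1679.
Re < 2300 → laminar flow, so f = 64/Re = 64/1679 = 0.03812 (the turbulent correlation is not needed).
Total minor-loss coefficient ΣK = 4·0.12 + 4·0.38 = 2.
ΔP = [f·L/D + ΣK]·(ρV²/2) = [0.03812·158/0.182 + 2]·(1250·9.225²/2) = [33.09 + 2]·5.319e+04 = 1.867e+06 Pa.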